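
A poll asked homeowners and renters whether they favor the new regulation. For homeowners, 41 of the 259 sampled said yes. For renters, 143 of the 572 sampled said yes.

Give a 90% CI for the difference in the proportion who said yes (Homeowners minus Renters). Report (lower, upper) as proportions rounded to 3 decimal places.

(-0.139, -0.044)

Sample proportions: 41/259 = 0.1583, 143/572 = 0.2500.
Each SE is √(p̂(1−p̂)/n): √(0.1583·0.8417/259) = 0.02268 and √(0.2500·0.7500/572) = 0.01811.
SE(p̂₁ − p̂₂) = √(SE₁² + SE₂²) = √(0.0005143824 + 0.0003279721) = 0.02902, since the two samples are independent.
At 90% confidence z* = 1.645; margin = 1.645 × 0.02902 = 0.04774.
The difference is 0.1583 − 0.2500 = -0.0917, so the interval is -0.0917 ± 0.04774 = (-0.139, -0.044).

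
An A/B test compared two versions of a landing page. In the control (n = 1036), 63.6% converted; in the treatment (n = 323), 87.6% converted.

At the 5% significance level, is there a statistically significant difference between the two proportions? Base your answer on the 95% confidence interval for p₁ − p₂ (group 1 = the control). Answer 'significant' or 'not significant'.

significant

The two standard errors are √(0.6360×0.3640/1036) = 0.01495 and √(0.8760×0.1240/323) = 0.01834.
Because the samples are independent, SE_diff = √(0.01495² + 0.01834²) = 0.02366.
Using z* = 1.960 for 95%, ME = 1.960 × 0.02366 = 0.04637.
p̂₁ − p̂₂ = -0.2400; interval -0.2400 ± 0.04637 gives (-0.28637, -0.19363).
The interval (-0.28637, -0.19363) does not contain 0, so the difference is significant.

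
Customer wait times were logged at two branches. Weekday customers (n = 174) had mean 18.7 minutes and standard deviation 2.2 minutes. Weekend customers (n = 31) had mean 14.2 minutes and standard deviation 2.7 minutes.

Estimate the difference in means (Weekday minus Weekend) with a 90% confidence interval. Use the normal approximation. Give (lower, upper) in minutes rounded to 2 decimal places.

(3.66, 5.34)

Standard errors of each mean: 2.2/√174 = 0.1668 and 2.7/√31 = 0.4849.
SE(x̄₁ − x̄₂) = √(0.1668² + 0.4849²) = 0.5128 for independent samples with unequal variances.
With z* = 1.645, the margin is 1.645 × 0.5128 = 0.8436.
x̄₁ − x̄₂ = 18.7 − 14.2 = 4.5000; the interval is 4.5000 ± 0.8436 = (3.66, 5.34).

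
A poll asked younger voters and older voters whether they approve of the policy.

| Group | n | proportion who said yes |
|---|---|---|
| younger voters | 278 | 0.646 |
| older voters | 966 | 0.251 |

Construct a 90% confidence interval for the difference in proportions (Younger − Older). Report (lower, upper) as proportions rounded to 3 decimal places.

Each SE is √(p̂(1−p̂)/n): √(0.6460·0.3540/278) = 0.02868 and √(0.2510·0.7490/966) = 0.01395.
SE(p̂₁ − p̂₂) = √(SE₁² + SE₂²) = √(0.0008225424 + 0.0001946025) = 0.03189, since the two samples are independent.
At 90% confidence z* = 1.645; margin = 1.645 × 0.03189 = 0.05246.
The difference is 0.6460 − 0.2510 = 0.3950, so the interval is 0.3950 ± 0.05246 = (0.343, 0.447).

(0.343, 0.447)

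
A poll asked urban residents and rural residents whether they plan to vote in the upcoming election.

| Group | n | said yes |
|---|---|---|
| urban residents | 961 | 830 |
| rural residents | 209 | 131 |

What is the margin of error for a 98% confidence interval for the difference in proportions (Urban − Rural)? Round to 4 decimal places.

0.0820

Sample proportions: 830/961 = 0.8637, 131/209 = 0.6268.
Each SE is √(p̂(1−p̂)/n): √(0.8637·0.1363/961) = 0.01107 and √(0.6268·0.3732/209) = 0.03346.
SE(p̂₁ − p̂₂) = √(SE₁² + SE₂²) = √(0.0001225449 + 0.0011195716) = 0.03524, since the two samples are independent.
At 98% confidence z* = 2.326; margin = 2.326 × 0.03524 = 0.08197.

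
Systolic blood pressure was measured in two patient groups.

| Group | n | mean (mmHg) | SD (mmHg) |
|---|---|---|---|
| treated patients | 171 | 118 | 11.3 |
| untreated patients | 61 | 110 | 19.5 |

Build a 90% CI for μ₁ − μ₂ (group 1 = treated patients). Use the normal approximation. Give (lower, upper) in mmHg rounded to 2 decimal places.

(3.65, 12.35)

SE₁ = s₁/√n₁ = 11.3/√171 = 0.8641; SE₂ = 19.5/√61 = 2.4967.
Independent samples, unequal variances: SE_diff = √(SE₁² + SE₂²) = √(0.74666881 + 6.23351089) = 2.6420.
z* = 1.645, so margin of error = 1.645 × 2.6420 = 4.3461.
Difference in means = 118 − 110 = 8.0000.
8.0000 ± 4.3461 → (3.65, 12.35).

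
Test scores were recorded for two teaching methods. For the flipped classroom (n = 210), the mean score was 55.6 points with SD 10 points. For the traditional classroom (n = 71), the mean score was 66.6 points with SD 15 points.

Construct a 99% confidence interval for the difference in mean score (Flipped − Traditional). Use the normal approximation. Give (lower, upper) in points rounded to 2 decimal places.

(-15.92, -6.08)

Per-group SEs: s₁/√n₁ = 10/√210 = 0.6901, s₂/√n₂ = 15/√71 = 1.7802.
Unpooled SE of the difference: √(0.47623801 + 3.16911204) = 1.9093.
Margin of error = z* · SE = 2.576 × 1.9093 = 4.9184.
x̄₁ − x̄₂ = 55.6 − 66.6 = -11.0000.
CI: -11.0000 ± 4.9184 = (-15.92, -6.08).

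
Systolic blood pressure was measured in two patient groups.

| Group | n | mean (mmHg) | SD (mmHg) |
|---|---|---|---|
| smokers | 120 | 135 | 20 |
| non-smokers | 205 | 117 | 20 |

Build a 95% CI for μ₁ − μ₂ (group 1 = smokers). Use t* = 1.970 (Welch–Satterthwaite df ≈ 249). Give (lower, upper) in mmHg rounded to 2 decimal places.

Per-group SEs: s₁/√n₁ = 20/√120 = 1.8257, s₂/√n₂ = 20/√205 = 1.3969.
Unpooled SE of the difference: √(3.33318049 + 1.95132961) = 2.2988.
Margin of error = t* · SE = 1.970 × 2.2988 = 4.5286.
x̄₁ − x̄₂ = 135 − 117 = 18.0000.
CI: 18.0000 ± 4.5286 = (13.47, 22.53).

(13.47, 22.53)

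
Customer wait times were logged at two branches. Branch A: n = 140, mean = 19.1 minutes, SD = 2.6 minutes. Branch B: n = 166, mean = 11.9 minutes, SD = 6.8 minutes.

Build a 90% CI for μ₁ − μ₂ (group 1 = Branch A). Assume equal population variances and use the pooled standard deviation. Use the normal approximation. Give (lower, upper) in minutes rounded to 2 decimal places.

Pooled variance s_p² = [139·2.6² + 165·6.8²] / (140+166−2) = 28.1883, so s_p = 5.3093.
SE_diff = s_p·√(1/n₁ + 1/n₂) = 5.3093·√(1/140 + 1/166) = 0.6092.
z* = 1.645; margin = 1.645 × 0.6092 = 1.0021.
Difference = 19.1 − 11.9 = 7.2000.
7.2000 ± 1.0021 → (6.20, 8.20).

(6.20, 8.20)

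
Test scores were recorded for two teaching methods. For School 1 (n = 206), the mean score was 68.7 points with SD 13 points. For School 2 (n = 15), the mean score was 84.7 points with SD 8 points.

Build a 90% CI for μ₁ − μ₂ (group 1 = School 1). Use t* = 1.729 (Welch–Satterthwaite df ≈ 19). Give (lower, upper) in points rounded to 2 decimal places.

(-19.90, -12.10)

Per-group SEs: s₁/√n₁ = 13/√206 = 0.9058, s₂/√n₂ = 8/√15 = 2.0656.
Unpooled SE of the difference: √(0.82047364 + 4.26670336) = 2.2555.
Margin of error = t* · SE = 1.729 × 2.2555 = 3.8998.
x̄₁ − x̄₂ = 68.7 − 84.7 = -16.0000.
CI: -16.0000 ± 3.8998 = (-19.90, -12.10).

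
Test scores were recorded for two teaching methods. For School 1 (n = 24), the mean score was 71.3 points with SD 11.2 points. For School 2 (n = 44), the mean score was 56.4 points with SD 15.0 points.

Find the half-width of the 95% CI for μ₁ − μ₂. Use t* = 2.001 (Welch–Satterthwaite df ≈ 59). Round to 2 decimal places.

6.43

Per-group SEs: s₁/√n₁ = 11.2/√24 = 2.2862, s₂/√n₂ = 15.0/√44 = 2.2613.
Unpooled SE of the difference: √(5.22671044 + 5.11347769) = 3.2156.
Margin of error = t* · SE = 2.001 × 3.2156 = 6.4344.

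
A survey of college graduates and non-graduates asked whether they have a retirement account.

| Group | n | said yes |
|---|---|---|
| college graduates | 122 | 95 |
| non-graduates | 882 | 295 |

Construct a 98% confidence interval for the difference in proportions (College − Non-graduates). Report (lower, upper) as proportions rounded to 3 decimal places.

Sample proportions: 95/122 = 0.7787, 295/882 = 0.3345.
Each SE is √(p̂(1−p̂)/n): √(0.7787·0.2213/122) = 0.03758 and √(0.3345·0.6655/882) = 0.01589.
SE(p̂₁ − p̂₂) = √(SE₁² + SE₂²) = √(0.0014122564 + 0.0002524921) = 0.04080, since the two samples are independent.
At 98% confidence z* = 2.326; margin = 2.326 × 0.04080 = 0.09490.
The difference is 0.7787 − 0.3345 = 0.4442, so the interval is 0.4442 ± 0.09490 = (0.349, 0.539).

(0.349, 0.539)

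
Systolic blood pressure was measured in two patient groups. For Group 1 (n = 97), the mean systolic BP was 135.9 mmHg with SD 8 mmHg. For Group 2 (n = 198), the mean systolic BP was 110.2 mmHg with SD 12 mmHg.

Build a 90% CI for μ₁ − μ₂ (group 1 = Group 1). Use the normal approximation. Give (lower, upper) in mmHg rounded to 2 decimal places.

Standard errors of each mean: 8/√97 = 0.8123 and 12/√198 = 0.8528.
SE(x̄₁ − x̄₂) = √(0.8123² + 0.8528²) = 1.1778 for independent samples with unequal variances.
With z* = 1.645, the margin is 1.645 × 1.1778 = 1.9375.
x̄₁ − x̄₂ = 135.9 − 110.2 = 25.7000; the interval is 25.7000 ± 1.9375 = (23.76, 27.64).

(23.76, 27.64)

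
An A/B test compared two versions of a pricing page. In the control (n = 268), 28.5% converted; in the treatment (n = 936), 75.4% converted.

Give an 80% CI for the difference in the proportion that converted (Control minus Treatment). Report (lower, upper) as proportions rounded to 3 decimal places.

Each SE is √(p̂(1−p̂)/n): √(0.2850·0.7150/268) = 0.02757 and √(0.7540·0.2460/936) = 0.01408.
SE(p̂₁ − p̂₂) = √(SE₁² + SE₂²) = √(0.0007601049 + 0.0001982464) = 0.03096, since the two samples are independent.
At 80% confidence z* = 1.282; margin = 1.282 × 0.03096 = 0.03969.
The difference is 0.2850 − 0.7540 = -0.4690, so the interval is -0.4690 ± 0.03969 = (-0.509, -0.429).

(-0.509, -0.429)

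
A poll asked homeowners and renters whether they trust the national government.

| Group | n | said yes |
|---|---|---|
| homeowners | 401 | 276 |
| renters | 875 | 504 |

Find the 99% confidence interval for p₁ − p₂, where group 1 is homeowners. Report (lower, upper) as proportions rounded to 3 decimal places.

First, p̂₁ = 276/401 = 0.6883; p̂₂ = 504/875 = 0.5760.
The two standard errors are √(0.6883×0.3117/401) = 0.02313 and √(0.5760×0.4240/875) = 0.01671.
Because the samples are independent, SE_diff = √(0.02313² + 0.01671²) = 0.02853.
Using z* = 2.576 for 99%, ME = 2.576 × 0.02853 = 0.07349.
p̂₁ − p̂₂ = 0.1123; interval 0.1123 ± 0.07349 gives (0.039, 0.186).

(0.039, 0.186)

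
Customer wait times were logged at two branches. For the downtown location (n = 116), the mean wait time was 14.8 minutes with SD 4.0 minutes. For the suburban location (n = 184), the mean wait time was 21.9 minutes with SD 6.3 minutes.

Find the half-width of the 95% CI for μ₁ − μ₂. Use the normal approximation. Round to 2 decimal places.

Per-group SEs: s₁/√n₁ = 4.0/√116 = 0.3714, s₂/√n₂ = 6.3/√184 = 0.4644.
Unpooled SE of the difference: √(0.13793796 + 0.21566736) = 0.5946.
Margin of error = z* · SE = 1.960 × 0.5946 = 1.1654.

1.17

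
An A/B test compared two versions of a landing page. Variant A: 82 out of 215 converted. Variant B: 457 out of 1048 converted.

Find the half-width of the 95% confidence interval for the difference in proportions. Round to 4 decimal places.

0.0715

Sample proportions: 82/215 = 0.3814, 457/1048 = 0.4361.
Each SE is √(p̂(1−p̂)/n): √(0.3814·0.6186/215) = 0.03313 and √(0.4361·0.5639/1048) = 0.01532.
SE(p̂₁ − p̂₂) = √(SE₁² + SE₂²) = √(0.0010975969 + 0.0002347024) = 0.03650, since the two samples are independent.
At 95% confidence z* = 1.960; margin = 1.960 × 0.03650 = 0.07154.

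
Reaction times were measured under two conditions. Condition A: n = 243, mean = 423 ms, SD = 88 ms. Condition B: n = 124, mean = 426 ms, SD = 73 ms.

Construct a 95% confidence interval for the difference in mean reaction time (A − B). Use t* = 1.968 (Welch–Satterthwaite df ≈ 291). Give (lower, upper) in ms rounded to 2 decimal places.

(-20.03, 14.03)

Standard errors of each mean: 88/√243 = 5.6452 and 73/√124 = 6.5556.
SE(x̄₁ − x̄₂) = √(5.6452² + 6.5556²) = 8.6513 for independent samples with unequal variances.
With t* = 1.968, the margin is 1.968 × 8.6513 = 17.0258.
x̄₁ − x̄₂ = 423 − 426 = -3.0000; the interval is -3.0000 ± 17.0258 = (-20.03, 14.03).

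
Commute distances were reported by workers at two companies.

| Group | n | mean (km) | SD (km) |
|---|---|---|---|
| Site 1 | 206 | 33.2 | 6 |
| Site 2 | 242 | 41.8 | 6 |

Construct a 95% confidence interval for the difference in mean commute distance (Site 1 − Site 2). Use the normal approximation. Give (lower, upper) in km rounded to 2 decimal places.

Standard errors of each mean: 6/√206 = 0.4180 and 6/√242 = 0.3857.
SE(x̄₁ − x̄₂) = √(0.4180² + 0.3857²) = 0.5688 for independent samples with unequal variances.
With z* = 1.960, the margin is 1.960 × 0.5688 = 1.1148.
x̄₁ − x̄₂ = 33.2 − 41.8 = -8.6000; the interval is -8.6000 ± 1.1148 = (-9.71, -7.49).

(-9.71, -7.49)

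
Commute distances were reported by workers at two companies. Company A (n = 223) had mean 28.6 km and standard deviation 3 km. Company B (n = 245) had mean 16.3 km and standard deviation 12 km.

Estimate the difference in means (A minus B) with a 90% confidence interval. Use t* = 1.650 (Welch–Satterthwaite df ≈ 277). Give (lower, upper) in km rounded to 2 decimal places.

(10.99, 13.61)

Standard errors of each mean: 3/√223 = 0.2009 and 12/√245 = 0.7667.
SE(x̄₁ − x̄₂) = √(0.2009² + 0.7667²) = 0.7926 for independent samples with unequal variances.
With t* = 1.650, the margin is 1.650 × 0.7926 = 1.3078.
x̄₁ − x̄₂ = 28.6 − 16.3 = 12.3000; the interval is 12.3000 ± 1.3078 = (10.99, 13.61).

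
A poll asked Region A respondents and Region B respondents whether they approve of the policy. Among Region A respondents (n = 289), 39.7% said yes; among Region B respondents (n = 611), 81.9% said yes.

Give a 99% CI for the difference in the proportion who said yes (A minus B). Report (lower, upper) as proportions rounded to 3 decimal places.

SE₁ = √(p̂₁(1−p̂₁)/n₁) = √(0.3970·0.6030/289) = 0.02878; SE₂ = √(0.8190·0.1810/611) = 0.01558.
Independent samples: SE of the difference = √(SE₁² + SE₂²) = √(0.0008282884 + 0.0002427364) = 0.03273.
z* for 99% confidence is 2.576, so the margin of error is 2.576 × 0.03273 = 0.08431.
Point estimate p̂₁ − p̂₂ = 0.3970 − 0.8190 = -0.4220.
-0.4220 ± 0.08431 → (-0.506, -0.338).

(-0.506, -0.338)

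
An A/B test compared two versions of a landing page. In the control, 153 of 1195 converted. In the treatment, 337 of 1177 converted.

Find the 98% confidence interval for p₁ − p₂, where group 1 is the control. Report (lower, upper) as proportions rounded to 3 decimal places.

First, p̂₁ = 153/1195 = 0.1280; p̂₂ = 337/1177 = 0.2863.
The two standard errors are √(0.1280×0.8720/1195) = 0.00966 and √(0.2863×0.7137/1177) = 0.01318.
Because the samples are independent, SE_diff = √(0.00966² + 0.01318²) = 0.01634.
Using z* = 2.326 for 98%, ME = 2.326 × 0.01634 = 0.03801.
p̂₁ − p̂₂ = -0.1583; interval -0.1583 ± 0.03801 gives (-0.196, -0.120).

(-0.196, -0.120)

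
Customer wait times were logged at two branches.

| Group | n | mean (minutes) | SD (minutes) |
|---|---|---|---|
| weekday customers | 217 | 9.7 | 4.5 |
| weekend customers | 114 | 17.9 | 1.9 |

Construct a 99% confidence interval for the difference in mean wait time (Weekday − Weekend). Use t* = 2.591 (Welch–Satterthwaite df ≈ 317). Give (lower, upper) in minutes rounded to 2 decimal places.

Per-group SEs: s₁/√n₁ = 4.5/√217 = 0.3055, s₂/√n₂ = 1.9/√114 = 0.1780.
Unpooled SE of the difference: √(0.09333025 + 0.031684) = 0.3536.
Margin of error = t* · SE = 2.591 × 0.3536 = 0.9162.
x̄₁ − x̄₂ = 9.7 − 17.9 = -8.2000.
CI: -8.2000 ± 0.9162 = (-9.12, -7.28).

(-9.12, -7.28)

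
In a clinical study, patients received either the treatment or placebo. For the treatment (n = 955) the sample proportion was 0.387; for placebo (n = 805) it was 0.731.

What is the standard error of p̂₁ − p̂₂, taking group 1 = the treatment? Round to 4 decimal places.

0.0222

Each SE is √(p̂(1−p̂)/n): √(0.3870·0.6130/955) = 0.01576 and √(0.7310·0.2690/805) = 0.01563.
SE(p̂₁ − p̂₂) = √(SE₁² + SE₂²) = √(0.0002483776 + 0.0002442969) = 0.02220, since the two samples are independent.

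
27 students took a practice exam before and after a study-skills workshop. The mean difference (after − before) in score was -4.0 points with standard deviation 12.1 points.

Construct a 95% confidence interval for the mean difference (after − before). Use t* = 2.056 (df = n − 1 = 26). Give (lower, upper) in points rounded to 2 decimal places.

(-8.79, 0.79)

Paired design: SE = s_d/√n = 12.1/√27 = 2.3286.
t* = 2.056; margin of error = 2.056 × 2.3286 = 4.7876.
-4.0 ± 4.7876 → (-8.79, 0.79).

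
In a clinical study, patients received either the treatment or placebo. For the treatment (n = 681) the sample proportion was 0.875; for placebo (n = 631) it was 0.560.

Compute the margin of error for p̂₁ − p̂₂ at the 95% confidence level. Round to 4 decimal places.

The two standard errors are √(0.8750×0.1250/681) = 0.01267 and √(0.5600×0.4400/631) = 0.01976.
Because the samples are independent, SE_diff = √(0.01267² + 0.01976²) = 0.02347.
Using z* = 1.960 for 95%, ME = 1.960 × 0.02347 = 0.04600.

0.0460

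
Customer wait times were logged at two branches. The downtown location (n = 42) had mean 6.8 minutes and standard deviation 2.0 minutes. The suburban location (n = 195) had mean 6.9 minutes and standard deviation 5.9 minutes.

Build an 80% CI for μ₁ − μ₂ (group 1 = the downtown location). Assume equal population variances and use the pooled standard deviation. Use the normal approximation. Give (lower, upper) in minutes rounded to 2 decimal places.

(-1.28, 1.08)

s_p = √[((n₁−1)s₁² + (n₂−1)s₂²)/(n₁+n₂−2)] = √[(41·2.0² + 194·5.9²)/235] = 5.4254.
SE = 5.4254·√(1/42 + 1/195) = 0.9229.
With z* = 1.282, margin = 1.282 × 0.9229 = 1.1832.
x̄₁ − x̄₂ = 6.8 − 6.9 = -0.1000; interval -0.1000 ± 1.1832 = (-1.28, 1.08).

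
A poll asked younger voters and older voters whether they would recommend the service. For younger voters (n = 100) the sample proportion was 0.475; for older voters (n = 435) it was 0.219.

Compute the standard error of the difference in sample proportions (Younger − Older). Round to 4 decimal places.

0.0537

SE₁ = √(p̂₁(1−p̂₁)/n₁) = √(0.4750·0.5250/100) = 0.04994; SE₂ = √(0.2190·0.7810/435) = 0.01983.
Independent samples: SE of the difference = √(SE₁² + SE₂²) = √(0.0024940036 + 0.0003932289) = 0.05373.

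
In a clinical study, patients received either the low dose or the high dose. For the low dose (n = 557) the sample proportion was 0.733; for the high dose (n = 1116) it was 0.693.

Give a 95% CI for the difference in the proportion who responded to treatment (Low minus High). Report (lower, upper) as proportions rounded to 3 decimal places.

SE₁ = √(p̂₁(1−p̂₁)/n₁) = √(0.7330·0.2670/557) = 0.01874; SE₂ = √(0.6930·0.3070/1116) = 0.01381.
Independent samples: SE of the difference = √(SE₁² + SE₂²) = √(0.0003511876 + 0.0001907161) = 0.02328.
z* for 95% confidence is 1.960, so the margin of error is 1.960 × 0.02328 = 0.04563.
Point estimate p̂₁ − p̂₂ = 0.7330 − 0.6930 = 0.0400.
0.0400 ± 0.04563 → (-0.006, 0.086).

(-0.006, 0.086)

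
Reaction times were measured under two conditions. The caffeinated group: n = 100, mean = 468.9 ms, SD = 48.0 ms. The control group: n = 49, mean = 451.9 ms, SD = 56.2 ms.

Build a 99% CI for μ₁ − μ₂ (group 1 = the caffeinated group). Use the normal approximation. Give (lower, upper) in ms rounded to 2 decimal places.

Standard errors of each mean: 48.0/√100 = 4.8000 and 56.2/√49 = 8.0286.
SE(x̄₁ − x̄₂) = √(4.8000² + 8.0286²) = 9.3541 for independent samples with unequal variances.
With z* = 2.576, the margin is 2.576 × 9.3541 = 24.0962.
x̄₁ − x̄₂ = 468.9 − 451.9 = 17.0000; the interval is 17.0000 ± 24.0962 = (-7.10, 41.10).

(-7.10, 41.10)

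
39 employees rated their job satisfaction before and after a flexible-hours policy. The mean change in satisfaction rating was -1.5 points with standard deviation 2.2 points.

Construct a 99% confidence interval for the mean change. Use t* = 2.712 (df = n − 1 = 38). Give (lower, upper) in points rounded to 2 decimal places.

(-2.46, -0.54)

Paired design: SE = s_d/√n = 2.2/√39 = 0.3523.
t* = 2.712; margin of error = 2.712 × 0.3523 = 0.9554.
-1.5 ± 0.9554 → (-2.46, -0.54).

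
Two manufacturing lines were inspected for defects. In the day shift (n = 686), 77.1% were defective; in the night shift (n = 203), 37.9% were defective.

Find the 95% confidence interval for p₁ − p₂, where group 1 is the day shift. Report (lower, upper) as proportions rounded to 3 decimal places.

(0.318, 0.466)

Each SE is √(p̂(1−p̂)/n): √(0.7710·0.2290/686) = 0.01604 and √(0.3790·0.6210/203) = 0.03405.
SE(p̂₁ − p̂₂) = √(SE₁² + SE₂²) = √(0.0002572816 + 0.0011594025) = 0.03764, since the two samples are independent.
At 95% confidence z* = 1.960; margin = 1.960 × 0.03764 = 0.07377.
The difference is 0.7710 − 0.3790 = 0.3920, so the interval is 0.3920 ± 0.07377 = (0.318, 0.466).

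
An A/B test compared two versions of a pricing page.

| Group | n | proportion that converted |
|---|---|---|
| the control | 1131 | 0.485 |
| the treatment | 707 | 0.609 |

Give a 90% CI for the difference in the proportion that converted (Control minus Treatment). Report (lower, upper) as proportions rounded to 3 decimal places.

The two standard errors are √(0.4850×0.5150/1131) = 0.01486 and √(0.6090×0.3910/707) = 0.01835.
Because the samples are independent, SE_diff = √(0.01486² + 0.01835²) = 0.02361.
Using z* = 1.645 for 90%, ME = 1.645 × 0.02361 = 0.03884.
p̂₁ − p̂₂ = -0.1240; interval -0.1240 ± 0.03884 gives (-0.163, -0.085).

(-0.163, -0.085)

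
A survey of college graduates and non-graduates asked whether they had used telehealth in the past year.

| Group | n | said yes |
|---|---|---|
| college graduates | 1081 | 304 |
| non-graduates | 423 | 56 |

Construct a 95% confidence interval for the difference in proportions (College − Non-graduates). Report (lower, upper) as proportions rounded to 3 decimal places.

(0.107, 0.191)

p̂₁ = 304/1081 = 0.2812 and p̂₂ = 56/423 = 0.1324.
SE₁ = √(p̂₁(1−p̂₁)/n₁) = √(0.2812·0.7188/1081) = 0.01367; SE₂ = √(0.1324·0.8676/423) = 0.01648.
Independent samples: SE of the difference = √(SE₁² + SE₂²) = √(0.0001868689 + 0.0002715904) = 0.02141.
z* for 95% confidence is 1.960, so the margin of error is 1.960 × 0.02141 = 0.04196.
Point estimate p̂₁ − p̂₂ = 0.2812 − 0.1324 = 0.1488.
0.1488 ± 0.04196 → (0.107, 0.191).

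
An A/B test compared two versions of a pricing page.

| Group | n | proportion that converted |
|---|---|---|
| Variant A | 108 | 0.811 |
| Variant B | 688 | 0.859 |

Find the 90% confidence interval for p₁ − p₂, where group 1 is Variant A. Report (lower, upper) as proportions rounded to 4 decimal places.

(-0.1137, 0.0177)

SE₁ = √(p̂₁(1−p̂₁)/n₁) = √(0.8110·0.1890/108) = 0.03767; SE₂ = √(0.8590·0.1410/688) = 0.01327.
Independent samples: SE of the difference = √(SE₁² + SE₂²) = √(0.0014190289 + 0.0001760929) = 0.03994.
z* for 90% confidence is 1.645, so the margin of error is 1.645 × 0.03994 = 0.06570.
Point estimate p̂₁ − p̂₂ = 0.8110 − 0.8590 = -0.0480.
-0.0480 ± 0.06570 → (-0.1137, 0.0177).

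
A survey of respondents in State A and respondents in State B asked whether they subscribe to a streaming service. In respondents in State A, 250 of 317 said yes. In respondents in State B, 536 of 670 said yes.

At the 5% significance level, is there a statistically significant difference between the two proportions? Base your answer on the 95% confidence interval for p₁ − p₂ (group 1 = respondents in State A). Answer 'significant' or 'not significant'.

not significant

Sample proportions: 250/317 = 0.7886, 536/670 = 0.8000.
Each SE is √(p̂(1−p̂)/n): √(0.7886·0.2114/317) = 0.02293 and √(0.8000·0.2000/670) = 0.01545.
SE(p̂₁ − p̂₂) = √(SE₁² + SE₂²) = √(0.0005257849 + 0.0002387025) = 0.02765, since the two samples are independent.
At 95% confidence z* = 1.960; margin = 1.960 × 0.02765 = 0.05419.
The difference is 0.7886 − 0.8000 = -0.0114, so the interval is -0.0114 ± 0.05419 = (-0.06559, 0.04279).
The interval (-0.06559, 0.04279) contains 0, so the difference is not significant.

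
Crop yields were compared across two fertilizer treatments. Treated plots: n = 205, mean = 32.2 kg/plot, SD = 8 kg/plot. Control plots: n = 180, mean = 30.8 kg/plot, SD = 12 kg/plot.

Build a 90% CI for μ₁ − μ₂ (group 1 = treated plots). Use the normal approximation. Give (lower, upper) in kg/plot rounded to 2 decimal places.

(-0.33, 3.13)

Standard errors of each mean: 8/√205 = 0.5587 and 12/√180 = 0.8944.
SE(x̄₁ − x̄₂) = √(0.5587² + 0.8944²) = 1.0546 for independent samples with unequal variances.
With z* = 1.645, the margin is 1.645 × 1.0546 = 1.7348.
x̄₁ − x̄₂ = 32.2 − 30.8 = 1.4000; the interval is 1.4000 ± 1.7348 = (-0.33, 3.13).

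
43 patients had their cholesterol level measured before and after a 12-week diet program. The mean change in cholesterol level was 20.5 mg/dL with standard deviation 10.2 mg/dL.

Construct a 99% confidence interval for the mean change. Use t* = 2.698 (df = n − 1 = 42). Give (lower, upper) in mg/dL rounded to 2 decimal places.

(16.30, 24.70)

Paired design: SE = s_d/√n = 10.2/√43 = 1.5555.
t* = 2.698; margin of error = 2.698 × 1.5555 = 4.1967.
20.5 ± 4.1967 → (16.30, 24.70).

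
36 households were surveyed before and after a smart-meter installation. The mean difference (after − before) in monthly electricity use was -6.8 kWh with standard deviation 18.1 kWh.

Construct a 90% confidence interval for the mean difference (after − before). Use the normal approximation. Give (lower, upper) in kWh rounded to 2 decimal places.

This is a matched-pairs design, so SE = s_d/√n = 18.1/√36 = 3.0167.
Margin = 1.645 × 3.0167 = 4.9625; the interval is -6.8 ± 4.9625 = (-11.76, -1.84).

(-11.76, -1.84)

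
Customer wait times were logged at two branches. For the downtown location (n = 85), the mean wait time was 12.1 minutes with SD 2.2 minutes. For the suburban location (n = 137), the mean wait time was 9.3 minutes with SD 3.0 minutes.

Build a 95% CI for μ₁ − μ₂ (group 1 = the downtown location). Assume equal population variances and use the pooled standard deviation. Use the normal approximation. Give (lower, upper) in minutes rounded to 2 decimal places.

(2.06, 3.54)

s_p = √[((n₁−1)s₁² + (n₂−1)s₂²)/(n₁+n₂−2)] = √[(84·2.2² + 136·3.0²)/220] = 2.7224.
SE = 2.7224·√(1/85 + 1/137) = 0.3759.
With z* = 1.960, margin = 1.960 × 0.3759 = 0.7368.
x̄₁ − x̄₂ = 12.1 − 9.3 = 2.8000; interval 2.8000 ± 0.7368 = (2.06, 3.54).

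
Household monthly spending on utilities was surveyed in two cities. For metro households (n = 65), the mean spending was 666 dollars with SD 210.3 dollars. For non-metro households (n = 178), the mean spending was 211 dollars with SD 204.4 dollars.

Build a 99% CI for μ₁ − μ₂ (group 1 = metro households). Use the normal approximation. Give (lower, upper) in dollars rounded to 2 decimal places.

(377.07, 532.93)

SE₁ = s₁/√n₁ = 210.3/√65 = 26.0845; SE₂ = 204.4/√178 = 15.3204.
Independent samples, unequal variances: SE_diff = √(SE₁² + SE₂²) = √(680.40114025 + 234.71465616) = 30.2509.
z* = 2.576, so margin of error = 2.576 × 30.2509 = 77.9263.
Difference in means = 666 − 211 = 455.0000.
455.0000 ± 77.9263 → (377.07, 532.93).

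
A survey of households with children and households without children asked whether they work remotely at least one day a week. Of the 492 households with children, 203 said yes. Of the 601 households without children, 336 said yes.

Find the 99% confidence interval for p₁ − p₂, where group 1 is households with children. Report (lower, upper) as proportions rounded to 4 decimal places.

p̂₁ = 203/492 = 0.4126 and p̂₂ = 336/601 = 0.5591.
SE₁ = √(p̂₁(1−p̂₁)/n₁) = √(0.4126·0.5874/492) = 0.02219; SE₂ = √(0.5591·0.4409/601) = 0.02025.
Independent samples: SE of the difference = √(SE₁² + SE₂²) = √(0.0004923961 + 0.0004100625) = 0.03004.
z* for 99% confidence is 2.576, so the margin of error is 2.576 × 0.03004 = 0.07738.
Point estimate p̂₁ − p̂₂ = 0.4126 − 0.5591 = -0.1465.
-0.1465 ± 0.07738 → (-0.2239, -0.0691).

(-0.2239, -0.0691)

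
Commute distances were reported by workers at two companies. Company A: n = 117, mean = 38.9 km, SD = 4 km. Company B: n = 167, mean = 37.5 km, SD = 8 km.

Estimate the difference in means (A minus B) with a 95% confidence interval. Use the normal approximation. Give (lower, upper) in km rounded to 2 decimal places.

SE₁ = s₁/√n₁ = 4/√117 = 0.3698; SE₂ = 8/√167 = 0.6191.
Independent samples, unequal variances: SE_diff = √(SE₁² + SE₂²) = √(0.13675204 + 0.38328481) = 0.7211.
z* = 1.960, so margin of error = 1.960 × 0.7211 = 1.4134.
Difference in means = 38.9 − 37.5 = 1.4000.
1.4000 ± 1.4134 → (-0.01, 2.81).

(-0.01, 2.81)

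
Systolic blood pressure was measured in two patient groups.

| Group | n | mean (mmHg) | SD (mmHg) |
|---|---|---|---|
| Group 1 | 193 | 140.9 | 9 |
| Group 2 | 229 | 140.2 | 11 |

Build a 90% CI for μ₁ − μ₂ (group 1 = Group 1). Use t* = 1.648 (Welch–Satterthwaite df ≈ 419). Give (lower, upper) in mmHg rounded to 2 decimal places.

(-0.90, 2.30)

SE₁ = s₁/√n₁ = 9/√193 = 0.6478; SE₂ = 11/√229 = 0.7269.
Independent samples, unequal variances: SE_diff = √(SE₁² + SE₂²) = √(0.41964484 + 0.52838361) = 0.9737.
t* = 1.648, so margin of error = 1.648 × 0.9737 = 1.6047.
Difference in means = 140.9 − 140.2 = 0.7000.
0.7000 ± 1.6047 → (-0.90, 2.30).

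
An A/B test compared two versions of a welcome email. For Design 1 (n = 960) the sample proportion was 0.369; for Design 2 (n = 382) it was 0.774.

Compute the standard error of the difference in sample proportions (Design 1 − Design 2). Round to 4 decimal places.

Each SE is √(p̂(1−p̂)/n): √(0.3690·0.6310/960) = 0.01557 and √(0.7740·0.2260/382) = 0.02140.
SE(p̂₁ − p̂₂) = √(SE₁² + SE₂²) = √(0.0002424249 + 0.00045796) = 0.02646, since the two samples are independent.

0.0265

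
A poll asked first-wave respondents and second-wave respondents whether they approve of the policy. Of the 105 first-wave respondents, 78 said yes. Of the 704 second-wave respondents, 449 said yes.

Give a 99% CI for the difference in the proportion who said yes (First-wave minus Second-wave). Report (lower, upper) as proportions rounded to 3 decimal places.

First, p̂₁ = 78/105 = 0.7429; p̂₂ = 449/704 = 0.6378.
The two standard errors are √(0.7429×0.2571/105) = 0.04265 and √(0.6378×0.3622/704) = 0.01811.
Because the samples are independent, SE_diff = √(0.04265² + 0.01811²) = 0.04634.
Using z* = 2.576 for 99%, ME = 2.576 × 0.04634 = 0.11937.
p̂₁ − p̂₂ = 0.1051; interval 0.1051 ± 0.11937 gives (-0.014, 0.224).

(-0.014, 0.224)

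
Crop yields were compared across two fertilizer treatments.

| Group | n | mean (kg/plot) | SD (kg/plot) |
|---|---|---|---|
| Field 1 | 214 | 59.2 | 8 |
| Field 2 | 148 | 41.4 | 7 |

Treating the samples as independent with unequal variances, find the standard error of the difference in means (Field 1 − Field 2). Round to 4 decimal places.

0.7938

SE₁ = s₁/√n₁ = 8/√214 = 0.5469; SE₂ = 7/√148 = 0.5754.
Independent samples, unequal variances: SE_diff = √(SE₁² + SE₂²) = √(0.29909961 + 0.33108516) = 0.7938.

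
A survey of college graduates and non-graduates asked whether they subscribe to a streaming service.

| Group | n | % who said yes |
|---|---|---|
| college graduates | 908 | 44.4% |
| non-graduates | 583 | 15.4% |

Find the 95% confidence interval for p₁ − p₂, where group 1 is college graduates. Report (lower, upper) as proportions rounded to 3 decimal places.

(0.246, 0.334)

SE₁ = √(p̂₁(1−p̂₁)/n₁) = √(0.4440·0.5560/908) = 0.01649; SE₂ = √(0.1540·0.8460/583) = 0.01495.
Independent samples: SE of the difference = √(SE₁² + SE₂²) = √(0.0002719201 + 0.0002235025) = 0.02226.
z* for 95% confidence is 1.960, so the margin of error is 1.960 × 0.02226 = 0.04363.
Point estimate p̂₁ − p̂₂ = 0.4440 − 0.1540 = 0.2900.
0.2900 ± 0.04363 → (0.246, 0.334).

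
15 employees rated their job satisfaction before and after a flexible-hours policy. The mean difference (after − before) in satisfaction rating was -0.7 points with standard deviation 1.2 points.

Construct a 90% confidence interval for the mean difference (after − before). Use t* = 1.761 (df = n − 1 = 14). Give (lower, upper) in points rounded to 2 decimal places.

(-1.25, -0.15)

This is a matched-pairs design, so SE = s_d/√n = 1.2/√15 = 0.3098.
Margin = 1.761 × 0.3098 = 0.5456; the interval is -0.7 ± 0.5456 = (-1.25, -0.15).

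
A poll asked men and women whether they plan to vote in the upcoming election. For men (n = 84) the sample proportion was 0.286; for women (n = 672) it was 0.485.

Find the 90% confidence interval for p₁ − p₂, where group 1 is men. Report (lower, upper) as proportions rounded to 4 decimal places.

The two standard errors are √(0.2860×0.7140/84) = 0.04931 and √(0.4850×0.5150/672) = 0.01928.
Because the samples are independent, SE_diff = √(0.04931² + 0.01928²) = 0.05295.
Using z* = 1.645 for 90%, ME = 1.645 × 0.05295 = 0.08710.
p̂₁ − p̂₂ = -0.1990; interval -0.1990 ± 0.08710 gives (-0.2861, -0.1119).

(-0.2861, -0.1119)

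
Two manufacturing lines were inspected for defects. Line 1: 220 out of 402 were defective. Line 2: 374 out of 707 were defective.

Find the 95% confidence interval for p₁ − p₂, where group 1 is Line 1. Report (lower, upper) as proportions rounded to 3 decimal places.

(-0.043, 0.079)

Sample proportions: 220/402 = 0.5473, 374/707 = 0.5290.
Each SE is √(p̂(1−p̂)/n): √(0.5473·0.4527/402) = 0.02483 and √(0.5290·0.4710/707) = 0.01877.
SE(p̂₁ − p̂₂) = √(SE₁² + SE₂²) = √(0.0006165289 + 0.0003523129) = 0.03113, since the two samples are independent.
At 95% confidence z* = 1.960; margin = 1.960 × 0.03113 = 0.06101.
The difference is 0.5473 − 0.5290 = 0.0183, so the interval is 0.0183 ± 0.06101 = (-0.043, 0.079).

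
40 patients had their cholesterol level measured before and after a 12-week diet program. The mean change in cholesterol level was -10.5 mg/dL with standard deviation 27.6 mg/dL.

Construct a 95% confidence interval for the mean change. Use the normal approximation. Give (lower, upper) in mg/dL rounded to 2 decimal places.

This is a matched-pairs design, so SE = s_d/√n = 27.6/√40 = 4.3639.
Margin = 1.960 × 4.3639 = 8.5532; the interval is -10.5 ± 8.5532 = (-19.05, -1.95).

(-19.05, -1.95)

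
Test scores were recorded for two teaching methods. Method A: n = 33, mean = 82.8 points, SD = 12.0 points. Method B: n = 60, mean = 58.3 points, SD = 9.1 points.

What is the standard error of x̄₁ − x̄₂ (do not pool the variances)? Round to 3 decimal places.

2.397

Standard errors of each mean: 12.0/√33 = 2.0889 and 9.1/√60 = 1.1748.
SE(x̄₁ − x̄₂) = √(2.0889² + 1.1748²) = 2.3966 for independent samples with unequal variances.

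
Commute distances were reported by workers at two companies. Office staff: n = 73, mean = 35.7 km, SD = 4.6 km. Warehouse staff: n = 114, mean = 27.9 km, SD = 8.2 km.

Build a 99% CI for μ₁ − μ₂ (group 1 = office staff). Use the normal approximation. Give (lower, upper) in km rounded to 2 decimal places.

(5.38, 10.22)

Standard errors of each mean: 4.6/√73 = 0.5384 and 8.2/√114 = 0.7680.
SE(x̄₁ − x̄₂) = √(0.5384² + 0.7680²) = 0.9379 for independent samples with unequal variances.
With z* = 2.576, the margin is 2.576 × 0.9379 = 2.4160.
x̄₁ − x̄₂ = 35.7 − 27.9 = 7.8000; the interval is 7.8000 ± 2.4160 = (5.38, 10.22).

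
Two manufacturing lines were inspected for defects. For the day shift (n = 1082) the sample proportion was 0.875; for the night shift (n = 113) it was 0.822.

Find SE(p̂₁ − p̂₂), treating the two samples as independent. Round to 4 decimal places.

0.0374

SE₁ = √(p̂₁(1−p̂₁)/n₁) = √(0.8750·0.1250/1082) = 0.01005; SE₂ = √(0.8220·0.1780/113) = 0.03598.
Independent samples: SE of the difference = √(SE₁² + SE₂²) = √(0.0001010025 + 0.0012945604) = 0.03736.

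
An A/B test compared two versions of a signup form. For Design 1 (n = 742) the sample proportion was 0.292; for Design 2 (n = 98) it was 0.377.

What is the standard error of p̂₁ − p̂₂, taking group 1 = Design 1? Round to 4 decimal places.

0.0517

SE₁ = √(p̂₁(1−p̂₁)/n₁) = √(0.2920·0.7080/742) = 0.01669; SE₂ = √(0.3770·0.6230/98) = 0.04896.
Independent samples: SE of the difference = √(SE₁² + SE₂²) = √(0.0002785561 + 0.0023970816) = 0.05173.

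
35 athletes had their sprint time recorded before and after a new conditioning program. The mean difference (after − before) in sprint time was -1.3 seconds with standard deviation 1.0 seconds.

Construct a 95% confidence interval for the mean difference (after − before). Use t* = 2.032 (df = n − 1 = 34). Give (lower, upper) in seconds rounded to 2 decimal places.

Paired design: SE = s_d/√n = 1.0/√35 = 0.1690.
t* = 2.032; margin of error = 2.032 × 0.1690 = 0.3434.
-1.3 ± 0.3434 → (-1.64, -0.96).

(-1.64, -0.96)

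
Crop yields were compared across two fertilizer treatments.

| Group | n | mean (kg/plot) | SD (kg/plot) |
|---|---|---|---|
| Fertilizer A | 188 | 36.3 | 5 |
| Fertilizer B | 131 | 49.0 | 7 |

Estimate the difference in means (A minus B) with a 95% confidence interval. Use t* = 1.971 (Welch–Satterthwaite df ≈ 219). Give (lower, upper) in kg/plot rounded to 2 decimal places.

SE₁ = s₁/√n₁ = 5/√188 = 0.3647; SE₂ = 7/√131 = 0.6116.
Independent samples, unequal variances: SE_diff = √(SE₁² + SE₂²) = √(0.13300609 + 0.37405456) = 0.7121.
t* = 1.971, so margin of error = 1.971 × 0.7121 = 1.4035.
Difference in means = 36.3 − 49.0 = -12.7000.
-12.7000 ± 1.4035 → (-14.10, -11.30).

(-14.10, -11.30)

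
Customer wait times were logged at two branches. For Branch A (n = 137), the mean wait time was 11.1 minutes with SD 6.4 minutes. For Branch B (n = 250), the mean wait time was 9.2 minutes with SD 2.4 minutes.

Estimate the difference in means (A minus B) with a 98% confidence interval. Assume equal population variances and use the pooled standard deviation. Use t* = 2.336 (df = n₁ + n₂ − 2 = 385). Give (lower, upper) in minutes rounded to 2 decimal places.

(0.84, 2.96)

Pooled variance s_p² = [136·6.4² + 249·2.4²] / (137+250−2) = 18.1943, so s_p = 4.2655.
SE_diff = s_p·√(1/n₁ + 1/n₂) = 4.2655·√(1/137 + 1/250) = 0.4534.
t* = 2.336; margin = 2.336 × 0.4534 = 1.0591.
Difference = 11.1 − 9.2 = 1.9000.
1.9000 ± 1.0591 → (0.84, 2.96).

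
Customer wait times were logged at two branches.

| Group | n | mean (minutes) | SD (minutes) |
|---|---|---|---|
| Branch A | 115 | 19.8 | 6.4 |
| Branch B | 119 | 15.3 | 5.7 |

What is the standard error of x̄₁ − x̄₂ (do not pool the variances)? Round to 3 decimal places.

Standard errors of each mean: 6.4/√115 = 0.5968 and 5.7/√119 = 0.5225.
SE(x̄₁ − x̄₂) = √(0.5968² + 0.5225²) = 0.7932 for independent samples with unequal variances.

0.793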